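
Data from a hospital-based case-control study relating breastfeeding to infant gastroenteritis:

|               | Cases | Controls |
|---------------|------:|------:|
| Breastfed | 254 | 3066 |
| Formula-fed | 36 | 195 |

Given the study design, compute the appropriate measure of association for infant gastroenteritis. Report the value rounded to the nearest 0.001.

0.449

Cells: a = 254, b = 3066, c = 36, d = 195.
This is a hospital-based case-control study: participants were sampled on outcome status, so risks in the source population cannot be estimated directly — relative risk is not valid here. The odds ratio is the appropriate measure.
OR = (a·d)/(b·c) = (254 × 195) / (3066 × 36) = 49530 / 110376 = 0.44874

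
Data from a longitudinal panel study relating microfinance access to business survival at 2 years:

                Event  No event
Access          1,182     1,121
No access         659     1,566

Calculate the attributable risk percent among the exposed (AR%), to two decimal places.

Cells: a = 1182, b = 1121, c = 659, d = 1566.
Risk in exposed = 1182/2303 = 0.51324; risk in unexposed = 659/2225 = 0.29618.
RR = 0.51324/0.29618 = 1.73288
AR% = (RR − 1)/RR × 100 = (1.73288 − 1)/1.73288 × 100 = 42.2926%

42.29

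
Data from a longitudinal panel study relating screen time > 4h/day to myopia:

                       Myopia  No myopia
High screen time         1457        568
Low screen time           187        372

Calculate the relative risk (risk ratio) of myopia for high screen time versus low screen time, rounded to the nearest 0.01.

Cells: a = 1457, b = 568, c = 187, d = 372.
Risk in exposed = 1457/2025 = 0.71951; risk in unexposed = 187/559 = 0.33453.
RR = 0.71951 / 0.33453 = 2.15082
The risk among the exposed is 2.15 times that among the unexposed.

2.15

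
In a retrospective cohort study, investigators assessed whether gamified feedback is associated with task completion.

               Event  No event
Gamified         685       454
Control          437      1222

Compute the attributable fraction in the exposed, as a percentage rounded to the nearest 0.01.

Cells: a = 685, b = 454, c = 437, d = 1222.
Risk in exposed = 685/1139 = 0.60140; risk in unexposed = 437/1659 = 0.26341.
RR = 0.60140/0.26341 = 2.28314
AR% = (RR − 1)/RR × 100 = (2.28314 − 1)/2.28314 × 100 = 56.2006%

56.20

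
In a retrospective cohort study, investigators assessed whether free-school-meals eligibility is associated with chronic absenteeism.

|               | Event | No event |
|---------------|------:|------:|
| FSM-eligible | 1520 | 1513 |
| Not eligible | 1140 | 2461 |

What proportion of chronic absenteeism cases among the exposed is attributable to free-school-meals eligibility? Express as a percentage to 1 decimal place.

36.8

Cells: a = 1520, b = 1513, c = 1140, d = 2461.
Risk in exposed = 1520/3033 = 0.50115; risk in unexposed = 1140/3601 = 0.31658.
RR = 0.50115/0.31658 = 1.58303
AR% = (RR − 1)/RR × 100 = (1.58303 − 1)/1.58303 × 100 = 36.8300%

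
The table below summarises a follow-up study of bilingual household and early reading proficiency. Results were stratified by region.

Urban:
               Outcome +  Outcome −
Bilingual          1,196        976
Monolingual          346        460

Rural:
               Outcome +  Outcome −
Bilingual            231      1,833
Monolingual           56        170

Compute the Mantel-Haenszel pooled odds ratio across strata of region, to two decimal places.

1.28

OR_MH = Σ(aᵢdᵢ/nᵢ) / Σ(bᵢcᵢ/nᵢ), where nᵢ is the stratum total.
Stratum 1 (Urban): n = 2978; a·d/n = 1196·460/2978 = 184.7414; b·c/n = 976·346/2978 = 113.3969
Stratum 2 (Rural): n = 2290; a·d/n = 231·170/2290 = 17.1485; b·c/n = 1833·56/2290 = 44.8245
OR_MH = (184.7414 + 17.1485) / (113.3969 + 44.8245) = 201.8899 / 158.2214 = 1.27600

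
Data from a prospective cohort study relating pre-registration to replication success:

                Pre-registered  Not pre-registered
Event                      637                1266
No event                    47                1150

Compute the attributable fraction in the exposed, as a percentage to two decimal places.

Reading the table with exposure as columns: a = 637 (Pre-registered, case), b = 47 (Pre-registered, non-case), c = 1266 (Not pre-registered, case), d = 1150.
Risk in exposed = 637/684 = 0.93129; risk in unexposed = 1266/2416 = 0.52401.
RR = 0.93129/0.52401 = 1.77724
AR% = (RR − 1)/RR × 100 = (1.77724 − 1)/1.77724 × 100 = 43.7330%

43.73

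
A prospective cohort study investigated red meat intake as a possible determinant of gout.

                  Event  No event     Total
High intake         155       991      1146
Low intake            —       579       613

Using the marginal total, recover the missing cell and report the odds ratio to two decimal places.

2.66

The missing cell is in the unexposed row: 613 − 579 = 34.
So a = 155, b = 991, c = 34, d = 579.
OR = (a·d)/(b·c) = (155 × 579) / (991 × 34) = 89745 / 33694 = 2.66353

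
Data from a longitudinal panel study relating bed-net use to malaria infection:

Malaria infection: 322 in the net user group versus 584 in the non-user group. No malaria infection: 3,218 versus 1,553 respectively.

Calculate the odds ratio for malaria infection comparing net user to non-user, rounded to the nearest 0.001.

From the description: a = 322, b = 3218, c = 584, d = 1553.
OR = (a·d)/(b·c) = (322 × 1553) / (3218 × 584) = 500066 / 1879312 = 0.26609
Exposure is associated with lower odds of malaria infection (OR = 0.27 < 1).

0.266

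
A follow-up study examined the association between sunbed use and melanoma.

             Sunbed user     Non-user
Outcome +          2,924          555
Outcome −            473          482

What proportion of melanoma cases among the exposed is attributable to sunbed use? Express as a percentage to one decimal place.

37.8

Reading the table with exposure as columns: a = 2924 (Sunbed user, case), b = 473 (Sunbed user, non-case), c = 555 (Non-user, case), d = 482.
Risk in exposed = 2924/3397 = 0.86076; risk in unexposed = 555/1037 = 0.53520.
RR = 0.86076/0.53520 = 1.60830
AR% = (RR − 1)/RR × 100 = (1.60830 − 1)/1.60830 × 100 = 37.8226%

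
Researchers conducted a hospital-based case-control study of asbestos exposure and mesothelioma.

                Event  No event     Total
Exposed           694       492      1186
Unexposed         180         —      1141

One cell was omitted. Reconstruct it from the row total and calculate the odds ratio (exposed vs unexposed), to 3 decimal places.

The missing cell is in the unexposed row: 1141 − 180 = 961.
So a = 694, b = 492, c = 180, d = 961.
OR = (a·d)/(b·c) = (694 × 961) / (492 × 180) = 666934 / 88560 = 7.53087

7.531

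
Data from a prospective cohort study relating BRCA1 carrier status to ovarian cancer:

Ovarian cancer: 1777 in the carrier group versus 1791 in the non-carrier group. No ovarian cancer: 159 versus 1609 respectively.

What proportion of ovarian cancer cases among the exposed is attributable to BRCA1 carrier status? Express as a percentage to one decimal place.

From the description: a = 1777, b = 159, c = 1791, d = 1609.
Risk in exposed = 1777/1936 = 0.91787; risk in unexposed = 1791/3400 = 0.52676.
RR = 0.91787/0.52676 = 1.74247
AR% = (RR − 1)/RR × 100 = (1.74247 − 1)/1.74247 × 100 = 42.6102%

42.6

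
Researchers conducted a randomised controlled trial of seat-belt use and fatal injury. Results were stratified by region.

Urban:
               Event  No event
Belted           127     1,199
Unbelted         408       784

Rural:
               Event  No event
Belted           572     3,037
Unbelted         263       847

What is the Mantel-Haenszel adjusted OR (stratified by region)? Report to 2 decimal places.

0.39

OR_MH = Σ(aᵢdᵢ/nᵢ) / Σ(bᵢcᵢ/nᵢ), where nᵢ is the stratum total.
Stratum 1 (Urban): n = 2518; a·d/n = 127·784/2518 = 39.5425; b·c/n = 1199·408/2518 = 194.2780
Stratum 2 (Rural): n = 4719; a·d/n = 572·847/4719 = 102.6667; b·c/n = 3037·263/4719 = 169.2585
OR_MH = (39.5425 + 102.6667) / (194.2780 + 169.2585) = 142.2092 / 363.5365 = 0.39118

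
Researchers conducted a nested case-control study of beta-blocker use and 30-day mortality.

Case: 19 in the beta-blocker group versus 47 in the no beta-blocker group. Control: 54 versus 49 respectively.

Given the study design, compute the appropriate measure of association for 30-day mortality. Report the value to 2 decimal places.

From the description: a = 19, b = 54, c = 47, d = 49.
This is a nested case-control study: participants were sampled on outcome status, so risks in the source population cannot be estimated directly — relative risk is not valid here. The odds ratio is the appropriate measure.
OR = (a·d)/(b·c) = (19 × 49) / (54 × 47) = 931 / 2538 = 0.36682

0.37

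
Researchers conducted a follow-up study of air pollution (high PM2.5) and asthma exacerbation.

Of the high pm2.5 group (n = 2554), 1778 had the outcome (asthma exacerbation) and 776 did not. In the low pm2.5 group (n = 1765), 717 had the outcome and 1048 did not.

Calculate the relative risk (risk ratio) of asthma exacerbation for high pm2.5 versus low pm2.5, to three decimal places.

1.714

From the description: a = 1778, b = 776, c = 717, d = 1048.
Risk in exposed = 1778/2554 = 0.69616; risk in unexposed = 717/1765 = 0.40623.
RR = 0.69616 / 0.40623 = 1.71371
The risk among the exposed is 1.71 times that among the unexposed.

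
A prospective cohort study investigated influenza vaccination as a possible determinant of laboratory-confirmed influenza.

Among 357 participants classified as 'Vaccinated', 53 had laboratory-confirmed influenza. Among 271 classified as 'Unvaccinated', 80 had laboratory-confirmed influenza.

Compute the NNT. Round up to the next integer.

Risk in treated group = 53/357 = 0.14846; risk in control = 80/271 = 0.29520.
Absolute risk reduction = 0.29520 − 0.14846 = 0.14674
NNT = 1 / ARR = 1 / 0.14674 = 6.815 → round up → 7

7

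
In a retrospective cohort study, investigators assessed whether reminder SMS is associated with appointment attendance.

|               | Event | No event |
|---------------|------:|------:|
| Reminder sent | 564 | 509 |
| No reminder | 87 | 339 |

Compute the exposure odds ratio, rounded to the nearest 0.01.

Cells: a = 564, b = 509, c = 87, d = 339.
OR = (a·d)/(b·c) = (564 × 339) / (509 × 87) = 191196 / 44283 = 4.31759
The odds of appointment attendance are about 4.32 times as high in the reminder sent group.

4.32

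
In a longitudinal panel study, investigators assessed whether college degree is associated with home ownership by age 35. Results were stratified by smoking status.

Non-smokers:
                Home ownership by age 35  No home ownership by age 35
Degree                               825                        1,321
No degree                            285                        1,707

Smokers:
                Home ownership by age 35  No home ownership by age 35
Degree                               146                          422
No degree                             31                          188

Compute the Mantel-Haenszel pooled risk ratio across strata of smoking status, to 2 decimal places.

2.57

RR_MH = Σ(aᵢ·n₀ᵢ/nᵢ) / Σ(cᵢ·n₁ᵢ/nᵢ), with n₁ᵢ = aᵢ+bᵢ (exposed), n₀ᵢ = cᵢ+dᵢ (unexposed), nᵢ = n₁ᵢ+n₀ᵢ.
Stratum 1 (Non-smokers): n₁ = 2146, n₀ = 1992, n = 4138; a·n₀/n = 825·1992/4138 = 397.1484; c·n₁/n = 285·2146/4138 = 147.8033
Stratum 2 (Smokers): n₁ = 568, n₀ = 219, n = 787; a·n₀/n = 146·219/787 = 40.6277; c·n₁/n = 31·568/787 = 22.3736
RR_MH = (397.1484 + 40.6277) / (147.8033 + 22.3736) = 437.7761 / 170.1769 = 2.57248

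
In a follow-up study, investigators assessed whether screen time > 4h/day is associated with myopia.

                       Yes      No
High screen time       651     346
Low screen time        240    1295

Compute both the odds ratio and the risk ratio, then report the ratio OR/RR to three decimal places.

2.431

Cells: a = 651, b = 346, c = 240, d = 1295.
OR = (651·1295)/(346·240) = 843045/83040 = 10.15228
Risk in exposed = 651/997 = 0.65296; risk in unexposed = 240/1535 = 0.15635; RR = 4.17622
OR/RR = 10.15228 / 4.17622 = 2.43097
The outcome is not rare, so the OR lies further from 1 than the RR.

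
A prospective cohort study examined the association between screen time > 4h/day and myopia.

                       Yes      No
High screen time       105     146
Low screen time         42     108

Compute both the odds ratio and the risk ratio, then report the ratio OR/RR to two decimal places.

1.24

Cells: a = 105, b = 146, c = 42, d = 108.
OR = (105·108)/(146·42) = 11340/6132 = 1.84932
Risk in exposed = 105/251 = 0.41833; risk in unexposed = 42/150 = 0.28000; RR = 1.49402
OR/RR = 1.84932 / 1.49402 = 1.23781
The outcome is not rare, so the OR lies further from 1 than the RR.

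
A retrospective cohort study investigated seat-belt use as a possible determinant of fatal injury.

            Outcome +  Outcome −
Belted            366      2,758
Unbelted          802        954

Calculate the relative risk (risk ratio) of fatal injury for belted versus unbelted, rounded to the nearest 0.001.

0.257

Cells: a = 366, b = 2758, c = 802, d = 954.
Risk in exposed = 366/3124 = 0.11716; risk in unexposed = 802/1756 = 0.45672.
RR = 0.11716 / 0.45672 = 0.25652
The risk is 74% lower among the exposed than among the unexposed.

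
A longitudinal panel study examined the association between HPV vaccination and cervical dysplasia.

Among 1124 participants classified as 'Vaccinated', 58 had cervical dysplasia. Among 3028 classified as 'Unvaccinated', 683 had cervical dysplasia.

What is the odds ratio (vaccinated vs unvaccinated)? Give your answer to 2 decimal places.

0.19

From the description: a = 58, b = 1066, c = 683, d = 2345.
OR = (a·d)/(b·c) = (58 × 2345) / (1066 × 683) = 136010 / 728078 = 0.18681
Exposure is associated with lower odds of cervical dysplasia (OR = 0.19 < 1).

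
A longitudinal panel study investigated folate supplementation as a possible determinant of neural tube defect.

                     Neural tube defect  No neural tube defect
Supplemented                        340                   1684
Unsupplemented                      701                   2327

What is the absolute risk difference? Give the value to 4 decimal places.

Cells: a = 340, b = 1684, c = 701, d = 2327.
Risk in exposed = 340/2024 = 0.167984; risk in unexposed = 701/3028 = 0.231506.
Risk difference = 0.167984 − 0.231506 = -0.063522

-0.0635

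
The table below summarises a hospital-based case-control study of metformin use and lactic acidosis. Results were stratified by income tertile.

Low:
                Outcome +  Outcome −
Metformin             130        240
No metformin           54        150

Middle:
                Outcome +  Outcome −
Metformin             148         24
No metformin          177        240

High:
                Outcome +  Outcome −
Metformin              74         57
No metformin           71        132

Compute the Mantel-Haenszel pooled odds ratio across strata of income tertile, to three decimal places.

OR_MH = Σ(aᵢdᵢ/nᵢ) / Σ(bᵢcᵢ/nᵢ), where nᵢ is the stratum total.
Stratum 1 (Low): n = 574; a·d/n = 130·150/574 = 33.9721; b·c/n = 240·54/574 = 22.5784
Stratum 2 (Middle): n = 589; a·d/n = 148·240/589 = 60.3056; b·c/n = 24·177/589 = 7.2122
Stratum 3 (High): n = 334; a·d/n = 74·132/334 = 29.2455; b·c/n = 57·71/334 = 12.1168
OR_MH = (33.9721 + 60.3056 + 29.2455) / (22.5784 + 7.2122 + 12.1168) = 123.5232 / 41.9074 = 2.94753

2.948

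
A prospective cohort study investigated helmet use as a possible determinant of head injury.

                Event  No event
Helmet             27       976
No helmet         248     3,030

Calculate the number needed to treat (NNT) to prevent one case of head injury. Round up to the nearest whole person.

Risk in treated group = 27/1003 = 0.02692; risk in control = 248/3278 = 0.07566.
Absolute risk reduction = 0.07566 − 0.02692 = 0.04874
NNT = 1 / ARR = 1 / 0.04874 = 20.518 → round up → 21

21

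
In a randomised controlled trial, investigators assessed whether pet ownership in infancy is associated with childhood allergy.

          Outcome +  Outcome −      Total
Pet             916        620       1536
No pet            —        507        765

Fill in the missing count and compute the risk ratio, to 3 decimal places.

The missing cell is in the unexposed row: 765 − 507 = 258.
So a = 916, b = 620, c = 258, d = 507.
RR = [a/(a+b)] / [c/(c+d)] = (916/1536) / (258/765) = 0.59635/0.33725 = 1.76826

1.768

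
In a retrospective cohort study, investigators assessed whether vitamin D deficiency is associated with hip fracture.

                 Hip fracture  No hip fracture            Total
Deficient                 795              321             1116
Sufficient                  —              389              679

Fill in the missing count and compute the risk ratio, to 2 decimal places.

The missing cell is in the unexposed row: 679 − 389 = 290.
So a = 795, b = 321, c = 290, d = 389.
RR = [a/(a+b)] / [c/(c+d)] = (795/1116) / (290/679) = 0.71237/0.42710 = 1.66792

1.67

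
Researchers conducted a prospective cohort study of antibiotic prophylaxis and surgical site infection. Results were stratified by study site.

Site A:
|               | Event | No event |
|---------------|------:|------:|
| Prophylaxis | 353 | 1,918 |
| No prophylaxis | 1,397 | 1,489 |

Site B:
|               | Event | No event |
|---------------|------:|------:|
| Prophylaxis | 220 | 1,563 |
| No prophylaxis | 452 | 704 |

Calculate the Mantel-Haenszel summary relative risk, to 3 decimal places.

0.319

RR_MH = Σ(aᵢ·n₀ᵢ/nᵢ) / Σ(cᵢ·n₁ᵢ/nᵢ), with n₁ᵢ = aᵢ+bᵢ (exposed), n₀ᵢ = cᵢ+dᵢ (unexposed), nᵢ = n₁ᵢ+n₀ᵢ.
Stratum 1 (Site A): n₁ = 2271, n₀ = 2886, n = 5157; a·n₀/n = 353·2886/5157 = 197.5486; c·n₁/n = 1397·2271/5157 = 615.2001
Stratum 2 (Site B): n₁ = 1783, n₀ = 1156, n = 2939; a·n₀/n = 220·1156/2939 = 86.5328; c·n₁/n = 452·1783/2939 = 274.2144
RR_MH = (197.5486 + 86.5328) / (615.2001 + 274.2144) = 284.0814 / 889.4145 = 0.31940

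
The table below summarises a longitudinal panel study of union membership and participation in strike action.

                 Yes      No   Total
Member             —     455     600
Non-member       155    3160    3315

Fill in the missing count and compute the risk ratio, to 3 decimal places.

5.169

The missing cell is in the exposed row: 600 − 455 = 145.
So a = 145, b = 455, c = 155, d = 3160.
RR = [a/(a+b)] / [c/(c+d)] = (145/600) / (155/3315) = 0.24167/0.04676 = 5.16855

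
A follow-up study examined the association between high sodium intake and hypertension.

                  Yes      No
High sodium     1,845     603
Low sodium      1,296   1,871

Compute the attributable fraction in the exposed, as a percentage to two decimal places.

45.70

Cells: a = 1845, b = 603, c = 1296, d = 1871.
Risk in exposed = 1845/2448 = 0.75368; risk in unexposed = 1296/3167 = 0.40922.
RR = 0.75368/0.40922 = 1.84174
AR% = (RR − 1)/RR × 100 = (1.84174 − 1)/1.84174 × 100 = 45.7035%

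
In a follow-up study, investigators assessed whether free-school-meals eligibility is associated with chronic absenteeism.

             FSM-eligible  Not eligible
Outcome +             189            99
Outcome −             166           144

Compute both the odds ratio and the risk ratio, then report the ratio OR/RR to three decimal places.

1.267

Reading the table with exposure as columns: a = 189 (FSM-eligible, case), b = 166 (FSM-eligible, non-case), c = 99 (Not eligible, case), d = 144.
OR = (189·144)/(166·99) = 27216/16434 = 1.65608
Risk in exposed = 189/355 = 0.53239; risk in unexposed = 99/243 = 0.40741; RR = 1.30679
OR/RR = 1.65608 / 1.30679 = 1.26729
The outcome is not rare, so the OR lies further from 1 than the RR.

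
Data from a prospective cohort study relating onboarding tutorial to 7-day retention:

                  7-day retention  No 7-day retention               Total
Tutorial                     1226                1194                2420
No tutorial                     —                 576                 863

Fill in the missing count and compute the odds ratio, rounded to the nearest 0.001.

2.061

The missing cell is in the unexposed row: 863 − 576 = 287.
So a = 1226, b = 1194, c = 287, d = 576.
OR = (a·d)/(b·c) = (1226 × 576) / (1194 × 287) = 706176 / 342678 = 2.06076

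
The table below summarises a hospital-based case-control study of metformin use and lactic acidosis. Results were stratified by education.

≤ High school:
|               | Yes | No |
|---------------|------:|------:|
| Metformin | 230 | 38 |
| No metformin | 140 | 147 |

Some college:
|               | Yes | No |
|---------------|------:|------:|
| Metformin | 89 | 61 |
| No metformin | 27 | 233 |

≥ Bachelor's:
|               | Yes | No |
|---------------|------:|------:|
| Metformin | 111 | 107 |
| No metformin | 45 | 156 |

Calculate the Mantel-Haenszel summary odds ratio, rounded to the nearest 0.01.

6.09

OR_MH = Σ(aᵢdᵢ/nᵢ) / Σ(bᵢcᵢ/nᵢ), where nᵢ is the stratum total.
Stratum 1 (≤ High school): n = 555; a·d/n = 230·147/555 = 60.9189; b·c/n = 38·140/555 = 9.5856
Stratum 2 (Some college): n = 410; a·d/n = 89·233/410 = 50.5780; b·c/n = 61·27/410 = 4.0171
Stratum 3 (≥ Bachelor's): n = 419; a·d/n = 111·156/419 = 41.3270; b·c/n = 107·45/419 = 11.4916
OR_MH = (60.9189 + 50.5780 + 41.3270) / (9.5856 + 4.0171 + 11.4916) = 152.8239 / 25.0943 = 6.08998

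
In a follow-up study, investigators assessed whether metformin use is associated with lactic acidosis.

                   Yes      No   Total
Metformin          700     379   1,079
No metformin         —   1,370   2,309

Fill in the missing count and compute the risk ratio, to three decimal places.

1.595

The missing cell is in the unexposed row: 2309 − 1370 = 939.
So a = 700, b = 379, c = 939, d = 1370.
RR = [a/(a+b)] / [c/(c+d)] = (700/1079) / (939/2309) = 0.64875/0.40667 = 1.59527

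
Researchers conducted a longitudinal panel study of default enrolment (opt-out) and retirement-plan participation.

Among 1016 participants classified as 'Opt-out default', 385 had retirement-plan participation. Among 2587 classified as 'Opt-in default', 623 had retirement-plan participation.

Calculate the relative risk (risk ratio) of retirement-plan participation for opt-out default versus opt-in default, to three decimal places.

1.574

From the description: a = 385, b = 631, c = 623, d = 1964.
Risk in exposed = 385/1016 = 0.37894; risk in unexposed = 623/2587 = 0.24082.
RR = 0.37894 / 0.24082 = 1.57353
The risk among the exposed is 1.57 times that among the unexposed.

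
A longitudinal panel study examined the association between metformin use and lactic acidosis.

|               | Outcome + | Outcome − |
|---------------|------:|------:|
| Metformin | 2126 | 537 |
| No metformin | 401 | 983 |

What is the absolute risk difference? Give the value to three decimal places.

Cells: a = 2126, b = 537, c = 401, d = 983.
Risk in exposed = 2126/2663 = 0.798348; risk in unexposed = 401/1384 = 0.289740.
Risk difference = 0.798348 − 0.289740 = 0.508608

0.509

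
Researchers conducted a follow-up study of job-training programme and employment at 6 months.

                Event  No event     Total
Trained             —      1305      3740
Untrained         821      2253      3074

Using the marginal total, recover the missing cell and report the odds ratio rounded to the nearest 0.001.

5.120

The missing cell is in the exposed row: 3740 − 1305 = 2435.
So a = 2435, b = 1305, c = 821, d = 2253.
OR = (a·d)/(b·c) = (2435 × 2253) / (1305 × 821) = 5486055 / 1071405 = 5.12043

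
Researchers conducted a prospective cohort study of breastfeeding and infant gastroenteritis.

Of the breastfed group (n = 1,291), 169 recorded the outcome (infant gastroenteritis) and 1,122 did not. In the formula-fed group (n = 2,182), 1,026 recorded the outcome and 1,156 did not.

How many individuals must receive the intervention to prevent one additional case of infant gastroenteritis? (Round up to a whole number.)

3

Risk in treated group = 169/1291 = 0.13091; risk in control = 1026/2182 = 0.47021.
Absolute risk reduction = 0.47021 − 0.13091 = 0.33930
NNT = 1 / ARR = 1 / 0.33930 = 2.947 → round up → 3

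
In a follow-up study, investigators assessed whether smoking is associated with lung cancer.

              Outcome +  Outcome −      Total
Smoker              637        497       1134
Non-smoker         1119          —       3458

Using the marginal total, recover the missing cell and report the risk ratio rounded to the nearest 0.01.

1.74

The missing cell is in the unexposed row: 3458 − 1119 = 2339.
So a = 637, b = 497, c = 1119, d = 2339.
RR = [a/(a+b)] / [c/(c+d)] = (637/1134) / (1119/3458) = 0.56173/0.32360 = 1.73589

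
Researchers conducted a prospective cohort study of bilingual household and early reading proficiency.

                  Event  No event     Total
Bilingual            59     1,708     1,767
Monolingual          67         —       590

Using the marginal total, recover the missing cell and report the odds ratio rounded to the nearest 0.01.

The missing cell is in the unexposed row: 590 − 67 = 523.
So a = 59, b = 1708, c = 67, d = 523.
OR = (a·d)/(b·c) = (59 × 523) / (1708 × 67) = 30857 / 114436 = 0.26964

0.27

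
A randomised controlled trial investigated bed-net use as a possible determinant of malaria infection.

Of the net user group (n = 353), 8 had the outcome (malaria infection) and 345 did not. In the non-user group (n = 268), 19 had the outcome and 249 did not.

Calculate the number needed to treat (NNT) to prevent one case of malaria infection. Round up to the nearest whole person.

21

Risk in treated group = 8/353 = 0.02266; risk in control = 19/268 = 0.07090.
Absolute risk reduction = 0.07090 − 0.02266 = 0.04823
NNT = 1 / ARR = 1 / 0.04823 = 20.733 → round up → 21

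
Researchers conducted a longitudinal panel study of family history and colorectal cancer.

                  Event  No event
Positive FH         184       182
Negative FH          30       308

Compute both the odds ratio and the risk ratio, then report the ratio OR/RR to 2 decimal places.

1.83

Cells: a = 184, b = 182, c = 30, d = 308.
OR = (184·308)/(182·30) = 56672/5460 = 10.37949
Risk in exposed = 184/366 = 0.50273; risk in unexposed = 30/338 = 0.08876; RR = 5.66412
OR/RR = 10.37949 / 5.66412 = 1.83250
The outcome is not rare, so the OR lies further from 1 than the RR.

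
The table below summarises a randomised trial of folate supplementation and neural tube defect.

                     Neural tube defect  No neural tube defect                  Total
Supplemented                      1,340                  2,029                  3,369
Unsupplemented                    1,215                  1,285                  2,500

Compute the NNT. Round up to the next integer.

Risk in treated group = 1340/3369 = 0.39774; risk in control = 1215/2500 = 0.48600.
Absolute risk reduction = 0.48600 − 0.39774 = 0.08826
NNT = 1 / ARR = 1 / 0.08826 = 11.331 → round up → 12

12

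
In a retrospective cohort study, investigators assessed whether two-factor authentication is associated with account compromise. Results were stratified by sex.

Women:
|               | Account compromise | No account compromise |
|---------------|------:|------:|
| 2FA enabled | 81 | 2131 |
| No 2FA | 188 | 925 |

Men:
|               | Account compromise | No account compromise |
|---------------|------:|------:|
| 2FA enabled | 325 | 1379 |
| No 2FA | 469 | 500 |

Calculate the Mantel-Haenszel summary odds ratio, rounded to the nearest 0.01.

OR_MH = Σ(aᵢdᵢ/nᵢ) / Σ(bᵢcᵢ/nᵢ), where nᵢ is the stratum total.
Stratum 1 (Women): n = 3325; a·d/n = 81·925/3325 = 22.5338; b·c/n = 2131·188/3325 = 120.4896
Stratum 2 (Men): n = 2673; a·d/n = 325·500/2673 = 60.7931; b·c/n = 1379·469/2673 = 241.9570
OR_MH = (22.5338 + 60.7931) / (120.4896 + 241.9570) = 83.3270 / 362.4466 = 0.22990

0.23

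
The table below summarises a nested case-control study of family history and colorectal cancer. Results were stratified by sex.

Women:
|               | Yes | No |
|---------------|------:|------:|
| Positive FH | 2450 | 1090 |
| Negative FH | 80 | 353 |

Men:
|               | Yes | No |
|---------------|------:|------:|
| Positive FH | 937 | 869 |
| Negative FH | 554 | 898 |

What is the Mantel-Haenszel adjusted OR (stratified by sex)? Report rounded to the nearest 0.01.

OR_MH = Σ(aᵢdᵢ/nᵢ) / Σ(bᵢcᵢ/nᵢ), where nᵢ is the stratum total.
Stratum 1 (Women): n = 3973; a·d/n = 2450·353/3973 = 217.6819; b·c/n = 1090·80/3973 = 21.9482
Stratum 2 (Men): n = 3258; a·d/n = 937·898/3258 = 258.2646; b·c/n = 869·554/3258 = 147.7673
OR_MH = (217.6819 + 258.2646) / (21.9482 + 147.7673) = 475.9464 / 169.7155 = 2.80438

2.80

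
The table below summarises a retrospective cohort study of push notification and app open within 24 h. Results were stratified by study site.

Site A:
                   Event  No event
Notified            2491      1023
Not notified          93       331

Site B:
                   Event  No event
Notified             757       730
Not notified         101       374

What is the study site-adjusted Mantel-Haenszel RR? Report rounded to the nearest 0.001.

2.830

RR_MH = Σ(aᵢ·n₀ᵢ/nᵢ) / Σ(cᵢ·n₁ᵢ/nᵢ), with n₁ᵢ = aᵢ+bᵢ (exposed), n₀ᵢ = cᵢ+dᵢ (unexposed), nᵢ = n₁ᵢ+n₀ᵢ.
Stratum 1 (Site A): n₁ = 3514, n₀ = 424, n = 3938; a·n₀/n = 2491·424/3938 = 268.2031; c·n₁/n = 93·3514/3938 = 82.9868
Stratum 2 (Site B): n₁ = 1487, n₀ = 475, n = 1962; a·n₀/n = 757·475/1962 = 183.2696; c·n₁/n = 101·1487/1962 = 76.5479
RR_MH = (268.2031 + 183.2696) / (82.9868 + 76.5479) = 451.4728 / 159.5347 = 2.82993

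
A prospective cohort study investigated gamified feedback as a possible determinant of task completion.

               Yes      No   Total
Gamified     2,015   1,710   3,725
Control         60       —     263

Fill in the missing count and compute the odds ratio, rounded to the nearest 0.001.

3.987

The missing cell is in the unexposed row: 263 − 60 = 203.
So a = 2015, b = 1710, c = 60, d = 203.
OR = (a·d)/(b·c) = (2015 × 203) / (1710 × 60) = 409045 / 102600 = 3.98679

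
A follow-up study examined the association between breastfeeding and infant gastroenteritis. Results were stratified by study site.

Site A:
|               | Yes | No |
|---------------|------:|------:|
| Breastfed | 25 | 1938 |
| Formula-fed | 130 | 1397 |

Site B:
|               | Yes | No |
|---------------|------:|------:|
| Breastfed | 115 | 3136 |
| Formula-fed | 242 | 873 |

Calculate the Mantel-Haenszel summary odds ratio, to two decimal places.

OR_MH = Σ(aᵢdᵢ/nᵢ) / Σ(bᵢcᵢ/nᵢ), where nᵢ is the stratum total.
Stratum 1 (Site A): n = 3490; a·d/n = 25·1397/3490 = 10.0072; b·c/n = 1938·130/3490 = 72.1891
Stratum 2 (Site B): n = 4366; a·d/n = 115·873/4366 = 22.9947; b·c/n = 3136·242/4366 = 173.8232
OR_MH = (10.0072 + 22.9947) / (72.1891 + 173.8232) = 33.0019 / 246.0123 = 0.13415

0.13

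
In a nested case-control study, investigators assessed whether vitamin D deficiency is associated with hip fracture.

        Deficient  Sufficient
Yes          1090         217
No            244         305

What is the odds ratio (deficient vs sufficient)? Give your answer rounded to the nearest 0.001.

Reading the table with exposure as columns: a = 1090 (Deficient, case), b = 244 (Deficient, non-case), c = 217 (Sufficient, case), d = 305.
OR = (a·d)/(b·c) = (1090 × 305) / (244 × 217) = 332450 / 52948 = 6.27880
The odds of hip fracture are about 6.28 times as high in the deficient group.

6.279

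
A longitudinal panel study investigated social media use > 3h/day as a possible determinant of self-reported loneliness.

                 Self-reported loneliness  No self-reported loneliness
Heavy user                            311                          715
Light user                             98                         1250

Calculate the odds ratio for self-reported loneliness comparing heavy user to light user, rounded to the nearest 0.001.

5.548

Cells: a = 311, b = 715, c = 98, d = 1250.
OR = (a·d)/(b·c) = (311 × 1250) / (715 × 98) = 388750 / 70070 = 5.54802
The odds of self-reported loneliness are about 5.55 times as high in the heavy user group.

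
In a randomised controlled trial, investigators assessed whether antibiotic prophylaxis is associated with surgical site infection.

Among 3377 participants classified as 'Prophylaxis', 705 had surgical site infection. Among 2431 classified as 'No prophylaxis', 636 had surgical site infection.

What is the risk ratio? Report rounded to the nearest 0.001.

0.798

From the description: a = 705, b = 2672, c = 636, d = 1795.
Risk in exposed = 705/3377 = 0.20877; risk in unexposed = 636/2431 = 0.26162.
RR = 0.20877 / 0.26162 = 0.79797
The risk is 20% lower among the exposed than among the unexposed.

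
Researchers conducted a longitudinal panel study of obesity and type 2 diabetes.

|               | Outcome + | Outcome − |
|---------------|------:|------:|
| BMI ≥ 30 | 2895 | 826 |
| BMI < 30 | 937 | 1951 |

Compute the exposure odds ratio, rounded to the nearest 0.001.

7.298

Cells: a = 2895, b = 826, c = 937, d = 1951.
OR = (a·d)/(b·c) = (2895 × 1951) / (826 × 937) = 5648145 / 773962 = 7.29770
The odds of type 2 diabetes are about 7.30 times as high in the bmi ≥ 30 group.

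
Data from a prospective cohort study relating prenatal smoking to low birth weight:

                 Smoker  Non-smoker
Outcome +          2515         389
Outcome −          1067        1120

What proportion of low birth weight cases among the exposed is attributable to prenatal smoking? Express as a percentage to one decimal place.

Reading the table with exposure as columns: a = 2515 (Smoker, case), b = 1067 (Smoker, non-case), c = 389 (Non-smoker, case), d = 1120.
Risk in exposed = 2515/3582 = 0.70212; risk in unexposed = 389/1509 = 0.25779.
RR = 0.70212/0.25779 = 2.72365
AR% = (RR − 1)/RR × 100 = (2.72365 − 1)/2.72365 × 100 = 63.2846%

63.3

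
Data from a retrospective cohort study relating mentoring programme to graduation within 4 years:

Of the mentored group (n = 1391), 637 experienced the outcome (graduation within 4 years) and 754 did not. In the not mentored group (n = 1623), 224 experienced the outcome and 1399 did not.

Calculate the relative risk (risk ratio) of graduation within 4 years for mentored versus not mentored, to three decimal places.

3.318

From the description: a = 637, b = 754, c = 224, d = 1399.
Risk in exposed = 637/1391 = 0.45794; risk in unexposed = 224/1623 = 0.13802.
RR = 0.45794 / 0.13802 = 3.31805
The risk among the exposed is 3.32 times that among the unexposed.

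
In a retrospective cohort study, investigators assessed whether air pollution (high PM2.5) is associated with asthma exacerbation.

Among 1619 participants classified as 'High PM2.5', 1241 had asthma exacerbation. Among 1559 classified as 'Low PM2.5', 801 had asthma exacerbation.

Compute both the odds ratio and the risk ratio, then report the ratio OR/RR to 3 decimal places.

2.082

From the description: a = 1241, b = 378, c = 801, d = 758.
OR = (1241·758)/(378·801) = 940678/302778 = 3.10682
Risk in exposed = 1241/1619 = 0.76652; risk in unexposed = 801/1559 = 0.51379; RR = 1.49190
OR/RR = 3.10682 / 1.49190 = 2.08247
The outcome is not rare, so the OR lies further from 1 than the RR.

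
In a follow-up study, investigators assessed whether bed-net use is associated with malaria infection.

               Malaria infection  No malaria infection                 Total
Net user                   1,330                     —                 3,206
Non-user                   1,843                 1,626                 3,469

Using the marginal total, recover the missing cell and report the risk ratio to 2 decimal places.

0.78

The missing cell is in the exposed row: 3206 − 1330 = 1876.
So a = 1330, b = 1876, c = 1843, d = 1626.
RR = [a/(a+b)] / [c/(c+d)] = (1330/3206) / (1843/3469) = 0.41485/0.53128 = 0.78085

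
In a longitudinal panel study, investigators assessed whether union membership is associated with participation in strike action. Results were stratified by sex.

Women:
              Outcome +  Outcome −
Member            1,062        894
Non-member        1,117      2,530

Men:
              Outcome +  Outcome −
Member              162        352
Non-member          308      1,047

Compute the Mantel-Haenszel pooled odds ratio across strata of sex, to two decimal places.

OR_MH = Σ(aᵢdᵢ/nᵢ) / Σ(bᵢcᵢ/nᵢ), where nᵢ is the stratum total.
Stratum 1 (Women): n = 5603; a·d/n = 1062·2530/5603 = 479.5395; b·c/n = 894·1117/5603 = 178.2256
Stratum 2 (Men): n = 1869; a·d/n = 162·1047/1869 = 90.7512; b·c/n = 352·308/1869 = 58.0075
OR_MH = (479.5395 + 90.7512) / (178.2256 + 58.0075) = 570.2907 / 236.2331 = 2.41410

2.41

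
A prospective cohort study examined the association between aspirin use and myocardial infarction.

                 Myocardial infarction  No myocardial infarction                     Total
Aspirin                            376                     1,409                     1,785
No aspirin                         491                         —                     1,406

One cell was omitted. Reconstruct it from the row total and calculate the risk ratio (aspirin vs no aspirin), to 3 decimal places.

The missing cell is in the unexposed row: 1406 − 491 = 915.
So a = 376, b = 1409, c = 491, d = 915.
RR = [a/(a+b)] / [c/(c+d)] = (376/1785) / (491/1406) = 0.21064/0.34922 = 0.60319

0.603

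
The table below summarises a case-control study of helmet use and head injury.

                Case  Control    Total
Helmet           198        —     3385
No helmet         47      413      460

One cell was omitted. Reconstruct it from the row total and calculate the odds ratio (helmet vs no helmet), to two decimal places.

The missing cell is in the exposed row: 3385 − 198 = 3187.
So a = 198, b = 3187, c = 47, d = 413.
OR = (a·d)/(b·c) = (198 × 413) / (3187 × 47) = 81774 / 149789 = 0.54593

0.55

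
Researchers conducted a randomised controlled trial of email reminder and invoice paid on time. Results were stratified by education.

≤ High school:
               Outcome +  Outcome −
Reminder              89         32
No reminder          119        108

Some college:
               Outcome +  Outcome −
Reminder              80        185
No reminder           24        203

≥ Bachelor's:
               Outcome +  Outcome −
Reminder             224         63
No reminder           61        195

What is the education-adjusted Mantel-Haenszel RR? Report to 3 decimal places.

RR_MH = Σ(aᵢ·n₀ᵢ/nᵢ) / Σ(cᵢ·n₁ᵢ/nᵢ), with n₁ᵢ = aᵢ+bᵢ (exposed), n₀ᵢ = cᵢ+dᵢ (unexposed), nᵢ = n₁ᵢ+n₀ᵢ.
Stratum 1 (≤ High school): n₁ = 121, n₀ = 227, n = 348; a·n₀/n = 89·227/348 = 58.0546; c·n₁/n = 119·121/348 = 41.3764
Stratum 2 (Some college): n₁ = 265, n₀ = 227, n = 492; a·n₀/n = 80·227/492 = 36.9106; c·n₁/n = 24·265/492 = 12.9268
Stratum 3 (≥ Bachelor's): n₁ = 287, n₀ = 256, n = 543; a·n₀/n = 224·256/543 = 105.6059; c·n₁/n = 61·287/543 = 32.2413
RR_MH = (58.0546 + 36.9106 + 105.6059) / (41.3764 + 12.9268 + 32.2413) = 200.5711 / 86.5445 = 2.31755

2.318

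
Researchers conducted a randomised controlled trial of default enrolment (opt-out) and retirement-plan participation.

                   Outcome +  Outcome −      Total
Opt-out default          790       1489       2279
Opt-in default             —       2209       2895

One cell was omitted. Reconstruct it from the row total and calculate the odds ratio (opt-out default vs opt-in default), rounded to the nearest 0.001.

1.708

The missing cell is in the unexposed row: 2895 − 2209 = 686.
So a = 790, b = 1489, c = 686, d = 2209.
OR = (a·d)/(b·c) = (790 × 2209) / (1489 × 686) = 1745110 / 1021454 = 1.70846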